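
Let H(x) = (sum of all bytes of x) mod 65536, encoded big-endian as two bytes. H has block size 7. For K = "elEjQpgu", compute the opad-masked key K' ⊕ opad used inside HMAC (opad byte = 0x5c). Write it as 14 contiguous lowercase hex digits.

Key "elEjQpgu" = 65 6c 45 6a 51 70 67 75 is 8 bytes > B = 7, so hash it first: H(key) = 03 1d, then zero-pad to 7 bytes: K' = 03 1d 00 00 00 00 00.
XOR each byte with 0x5c: 03⊕5c=5f, 1d⊕5c=41, 00⊕5c=5c, 00⊕5c=5c, 00⊕5c=5c, 00⊕5c=5c, 00⊕5c=5c.

5f415c5c5c5c5c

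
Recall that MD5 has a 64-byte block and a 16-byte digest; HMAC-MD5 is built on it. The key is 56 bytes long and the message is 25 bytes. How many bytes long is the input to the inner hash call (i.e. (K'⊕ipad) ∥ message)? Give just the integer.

89

Key is 56 ≤ 64 bytes, zero-padded: |K'| = 64.
Inner input = (K'⊕ipad) ∥ m → 64 + 25 = 89 bytes.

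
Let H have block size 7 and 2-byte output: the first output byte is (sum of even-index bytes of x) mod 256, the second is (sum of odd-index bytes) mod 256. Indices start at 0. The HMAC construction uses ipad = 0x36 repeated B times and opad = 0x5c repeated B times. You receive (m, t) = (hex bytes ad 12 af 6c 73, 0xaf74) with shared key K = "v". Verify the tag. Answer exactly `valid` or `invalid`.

Key "v" = 76 is 1 byte ≤ B = 7; zero-pad to 7 bytes: K' = 76 00 00 00 00 00 00.
K' ⊕ ipad = 40 36 36 36 36 36 36; K' ⊕ opad = 2a 5c 5c 5c 5c 5c 5c.
Inner hash: even-index sum = 352 mod 256 = 96; odd-index sum = 625 mod 256 = 113 → 60 71.
Outer hash (recomputed tag): even-index sum = 431 mod 256 = 175; odd-index sum = 372 mod 256 = 116 → af 74.
Recomputed tag = af74; claimed = af74 → match.

valid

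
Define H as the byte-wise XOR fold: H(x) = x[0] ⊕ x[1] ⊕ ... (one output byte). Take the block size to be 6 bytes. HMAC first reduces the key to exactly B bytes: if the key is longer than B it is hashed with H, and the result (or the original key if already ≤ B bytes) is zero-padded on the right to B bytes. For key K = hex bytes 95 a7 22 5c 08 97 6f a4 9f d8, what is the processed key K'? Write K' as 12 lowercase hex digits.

|K| = 10 > B = 6, so first hash the key.
H(K): XOR 95⊕a7⊕22⊕5c⊕08⊕97⊕6f⊕a4⊕9f⊕d8 = 5f.
Zero-pad H(K) = 5f to 6 bytes: K' = 5f 00 00 00 00 00.

5f0000000000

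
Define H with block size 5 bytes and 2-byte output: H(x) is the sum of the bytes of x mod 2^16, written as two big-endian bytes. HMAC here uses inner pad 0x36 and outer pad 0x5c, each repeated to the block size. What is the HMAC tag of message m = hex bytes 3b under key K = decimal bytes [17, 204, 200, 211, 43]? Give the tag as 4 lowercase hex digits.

Key decimal bytes [17, 204, 200, 211, 43] = 11 cc c8 d3 2b is exactly B = 5 bytes: K' = 11 cc c8 d3 2b.
K' ⊕ ipad = 27 fa fe e5 1d.  K' ⊕ opad = 4d 90 94 8f 77.
Inner input = (K'⊕ipad) ∥ m = 27 fa fe e5 1d ∥ 3b.
Inner hash: sum = 39+250+254+229+29+59 = 860 → 03 5c.
Outer input = (K'⊕opad) ∥ inner = 4d 90 94 8f 77 ∥ 03 5c.
Outer hash (tag): sum = 77+144+148+143+119+3+92 = 726 → 02 d6.

02d6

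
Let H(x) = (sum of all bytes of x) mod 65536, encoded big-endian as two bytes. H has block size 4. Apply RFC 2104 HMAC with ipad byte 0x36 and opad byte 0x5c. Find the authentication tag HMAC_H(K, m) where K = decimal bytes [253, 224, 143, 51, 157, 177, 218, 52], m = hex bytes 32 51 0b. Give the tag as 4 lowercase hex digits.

02b1

Key decimal bytes [253, 224, 143, 51, 157, 177, 218, 52] = fd e0 8f 33 9d b1 da 34 is 8 bytes > B = 4, so hash it first: H(key) = 04 fb, then zero-pad to 4 bytes: K' = 04 fb 00 00.
K' ⊕ ipad = 32 cd 36 36.  K' ⊕ opad = 58 a7 5c 5c.
Inner input = (K'⊕ipad) ∥ m = 32 cd 36 36 ∥ 32 51 0b.
Inner hash: sum = 50+205+54+54+50+81+11 = 505 → 01 f9.
Outer input = (K'⊕opad) ∥ inner = 58 a7 5c 5c ∥ 01 f9.
Outer hash (tag): sum = 88+167+92+92+1+249 = 689 → 02 b1.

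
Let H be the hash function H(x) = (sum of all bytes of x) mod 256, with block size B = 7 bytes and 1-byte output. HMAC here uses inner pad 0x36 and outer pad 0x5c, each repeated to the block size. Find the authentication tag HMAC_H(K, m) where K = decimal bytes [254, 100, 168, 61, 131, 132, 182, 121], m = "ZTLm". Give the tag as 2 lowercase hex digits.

3f

Key decimal bytes [254, 100, 168, 61, 131, 132, 182, 121] = fe 64 a8 3d 83 84 b6 79 is 8 bytes > B = 7, so hash it first: H(key) = 7d, then zero-pad to 7 bytes: K' = 7d 00 00 00 00 00 00.
K' ⊕ ipad = 4b 36 36 36 36 36 36.  K' ⊕ opad = 21 5c 5c 5c 5c 5c 5c.
Inner input = (K'⊕ipad) ∥ m = 4b 36 36 36 36 36 36 ∥ 5a 54 4c 6d.
Inner hash: sum = 75+54+54+54+54+54+54+90+84+76+109 = 758; mod 256 = 246 → f6.
Outer input = (K'⊕opad) ∥ inner = 21 5c 5c 5c 5c 5c 5c ∥ f6.
Outer hash (tag): sum = 33+92+92+92+92+92+92+246 = 831; mod 256 = 63 → 3f.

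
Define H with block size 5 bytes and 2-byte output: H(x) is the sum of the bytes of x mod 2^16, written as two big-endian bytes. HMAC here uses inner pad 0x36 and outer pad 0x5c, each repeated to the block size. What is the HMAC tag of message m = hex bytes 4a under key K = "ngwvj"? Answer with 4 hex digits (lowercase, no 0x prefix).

Key "ngwvj" = 6e 67 77 76 6a is exactly B = 5 bytes: K' = 6e 67 77 76 6a.
K' ⊕ ipad = 58 51 41 40 5c.  K' ⊕ opad = 32 3b 2b 2a 36.
Inner input = (K'⊕ipad) ∥ m = 58 51 41 40 5c ∥ 4a.
Inner hash: sum = 88+81+65+64+92+74 = 464 → 01 d0.
Outer input = (K'⊕opad) ∥ inner = 32 3b 2b 2a 36 ∥ 01 d0.
Outer hash (tag): sum = 50+59+43+42+54+1+208 = 457 → 01 c9.

01c9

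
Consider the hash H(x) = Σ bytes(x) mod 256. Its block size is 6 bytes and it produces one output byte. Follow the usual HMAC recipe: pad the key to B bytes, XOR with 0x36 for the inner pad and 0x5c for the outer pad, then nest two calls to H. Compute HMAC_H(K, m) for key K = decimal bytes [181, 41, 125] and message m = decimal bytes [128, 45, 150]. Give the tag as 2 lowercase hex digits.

Key decimal bytes [181, 41, 125] = b5 29 7d is 3 bytes ≤ B = 6; zero-pad to 6 bytes: K' = b5 29 7d 00 00 00.
K' ⊕ ipad = 83 1f 4b 36 36 36.  K' ⊕ opad = e9 75 21 5c 5c 5c.
Inner input = (K'⊕ipad) ∥ m = 83 1f 4b 36 36 36 ∥ 80 2d 96.
Inner hash: sum = 131+31+75+54+54+54+128+45+150 = 722; mod 256 = 210 → d2.
Outer input = (K'⊕opad) ∥ inner = e9 75 21 5c 5c 5c ∥ d2.
Outer hash (tag): sum = 233+117+33+92+92+92+210 = 869; mod 256 = 101 → 65.

65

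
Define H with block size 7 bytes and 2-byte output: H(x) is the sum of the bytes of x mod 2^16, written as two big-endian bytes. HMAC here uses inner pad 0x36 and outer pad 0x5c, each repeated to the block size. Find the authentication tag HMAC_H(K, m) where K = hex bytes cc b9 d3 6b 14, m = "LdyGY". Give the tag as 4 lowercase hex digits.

0362

Key hex bytes cc b9 d3 6b 14 is 5 bytes ≤ B = 7; zero-pad to 7 bytes: K' = cc b9 d3 6b 14 00 00.
K' ⊕ ipad = fa 8f e5 5d 22 36 36.  K' ⊕ opad = 90 e5 8f 37 48 5c 5c.
Inner input = (K'⊕ipad) ∥ m = fa 8f e5 5d 22 36 36 ∥ 4c 64 79 47 59.
Inner hash: sum = 250+143+229+93+34+54+54+76+100+121+71+89 = 1314 → 05 22.
Outer input = (K'⊕opad) ∥ inner = 90 e5 8f 37 48 5c 5c ∥ 05 22.
Outer hash (tag): sum = 144+229+143+55+72+92+92+5+34 = 866 → 03 62.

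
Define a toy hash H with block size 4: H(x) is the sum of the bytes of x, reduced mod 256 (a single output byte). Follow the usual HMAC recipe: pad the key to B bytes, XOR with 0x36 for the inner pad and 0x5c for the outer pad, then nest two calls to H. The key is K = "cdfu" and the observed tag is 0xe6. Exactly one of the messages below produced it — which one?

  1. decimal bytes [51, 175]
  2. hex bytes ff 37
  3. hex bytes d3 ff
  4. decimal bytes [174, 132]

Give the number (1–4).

Key "cdfu" = 63 64 66 75 is exactly B = 4 bytes: K' = 63 64 66 75.
K' ⊕ ipad = 55 52 50 43; K' ⊕ opad = 3f 38 3a 29.
m1: inner = H(55 52 50 43 33 af) = 1c; tag = H(3f 38 3a 29 1c) = f6
m2: inner = H(55 52 50 43 ff 37) = 70; tag = H(3f 38 3a 29 70) = 4a
m3: inner = H(55 52 50 43 d3 ff) = 0c; tag = H(3f 38 3a 29 0c) = e6 ← matches
m4: inner = H(55 52 50 43 ae 84) = 6c; tag = H(3f 38 3a 29 6c) = 46

3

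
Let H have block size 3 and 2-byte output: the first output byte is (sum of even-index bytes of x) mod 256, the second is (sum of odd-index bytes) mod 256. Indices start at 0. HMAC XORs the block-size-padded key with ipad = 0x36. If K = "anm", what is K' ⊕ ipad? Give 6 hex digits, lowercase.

57585b

Key "anm" = 61 6e 6d is exactly B = 3 bytes: K' = 61 6e 6d.
XOR each byte with 0x36: 61⊕36=57, 6e⊕36=58, 6d⊕36=5b.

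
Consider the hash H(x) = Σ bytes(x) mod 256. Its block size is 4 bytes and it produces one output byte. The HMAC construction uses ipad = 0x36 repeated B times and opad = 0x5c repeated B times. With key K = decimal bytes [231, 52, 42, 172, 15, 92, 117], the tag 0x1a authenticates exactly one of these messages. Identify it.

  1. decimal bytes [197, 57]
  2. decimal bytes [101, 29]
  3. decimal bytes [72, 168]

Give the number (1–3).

3

Key decimal bytes [231, 52, 42, 172, 15, 92, 117] = e7 34 2a ac 0f 5c 75 is 7 bytes > B = 4, so hash it first: H(key) = d1, then zero-pad to 4 bytes: K' = d1 00 00 00.
K' ⊕ ipad = e7 36 36 36; K' ⊕ opad = 8d 5c 5c 5c.
m1: inner = H(e7 36 36 36 c5 39) = 87; tag = H(8d 5c 5c 5c 87) = 28
m2: inner = H(e7 36 36 36 65 1d) = 0b; tag = H(8d 5c 5c 5c 0b) = ac
m3: inner = H(e7 36 36 36 48 a8) = 79; tag = H(8d 5c 5c 5c 79) = 1a ← matches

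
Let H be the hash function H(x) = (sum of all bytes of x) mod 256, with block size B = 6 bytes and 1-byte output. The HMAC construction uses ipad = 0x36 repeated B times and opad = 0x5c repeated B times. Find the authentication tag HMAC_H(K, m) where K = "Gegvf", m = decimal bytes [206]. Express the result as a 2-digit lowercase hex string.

f8

Key "Gegvf" = 47 65 67 76 66 is 5 bytes ≤ B = 6; zero-pad to 6 bytes: K' = 47 65 67 76 66 00.
K' ⊕ ipad = 71 53 51 40 50 36.  K' ⊕ opad = 1b 39 3b 2a 3a 5c.
Inner input = (K'⊕ipad) ∥ m = 71 53 51 40 50 36 ∥ ce.
Inner hash: sum = 113+83+81+64+80+54+206 = 681; mod 256 = 169 → a9.
Outer input = (K'⊕opad) ∥ inner = 1b 39 3b 2a 3a 5c ∥ a9.
Outer hash (tag): sum = 27+57+59+42+58+92+169 = 504; mod 256 = 248 → f8.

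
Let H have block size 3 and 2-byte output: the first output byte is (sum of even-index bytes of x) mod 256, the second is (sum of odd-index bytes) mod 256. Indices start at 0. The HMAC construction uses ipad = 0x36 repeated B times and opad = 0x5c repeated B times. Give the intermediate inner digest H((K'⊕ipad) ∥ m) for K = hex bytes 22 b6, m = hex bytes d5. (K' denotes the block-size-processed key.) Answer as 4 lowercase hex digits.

4a55

Key hex bytes 22 b6 is 2 bytes ≤ B = 3; zero-pad to 3 bytes: K' = 22 b6 00.
K' ⊕ ipad = 14 80 36.
Inner input = 14 80 36 ∥ d5.
Inner hash: even-index sum = 74 mod 256 = 74; odd-index sum = 341 mod 256 = 85 → 4a 55.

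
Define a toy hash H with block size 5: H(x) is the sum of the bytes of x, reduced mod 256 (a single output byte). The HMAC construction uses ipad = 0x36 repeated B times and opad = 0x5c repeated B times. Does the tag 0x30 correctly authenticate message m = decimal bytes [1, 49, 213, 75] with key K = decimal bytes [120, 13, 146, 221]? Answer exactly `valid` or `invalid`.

Key decimal bytes [120, 13, 146, 221] = 78 0d 92 dd is 4 bytes ≤ B = 5; zero-pad to 5 bytes: K' = 78 0d 92 dd 00.
K' ⊕ ipad = 4e 3b a4 eb 36; K' ⊕ opad = 24 51 ce 81 5c.
Inner hash: sum = 78+59+164+235+54+1+49+213+75 = 928; mod 256 = 160 → a0.
Outer hash (recomputed tag): sum = 36+81+206+129+92+160 = 704; mod 256 = 192 → c0.
Recomputed tag = c0; claimed = 30 → mismatch.

invalid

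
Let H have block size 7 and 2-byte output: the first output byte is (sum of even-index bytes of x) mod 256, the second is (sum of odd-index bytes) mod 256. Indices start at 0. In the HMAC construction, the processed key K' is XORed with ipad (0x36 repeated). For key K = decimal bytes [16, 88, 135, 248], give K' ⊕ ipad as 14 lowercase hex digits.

Key decimal bytes [16, 88, 135, 248] = 10 58 87 f8 is 4 bytes ≤ B = 7; zero-pad to 7 bytes: K' = 10 58 87 f8 00 00 00.
XOR each byte with 0x36: 10⊕36=26, 58⊕36=6e, 87⊕36=b1, f8⊕36=ce, 00⊕36=36, 00⊕36=36, 00⊕36=36.

266eb1ce363636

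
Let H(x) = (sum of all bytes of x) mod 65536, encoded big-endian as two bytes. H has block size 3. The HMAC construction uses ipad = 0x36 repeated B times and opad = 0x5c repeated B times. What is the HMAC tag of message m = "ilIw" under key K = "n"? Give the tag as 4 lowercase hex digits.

0145

Key "n" = 6e is 1 byte ≤ B = 3; zero-pad to 3 bytes: K' = 6e 00 00.
K' ⊕ ipad = 58 36 36.  K' ⊕ opad = 32 5c 5c.
Inner input = (K'⊕ipad) ∥ m = 58 36 36 ∥ 69 6c 49 77.
Inner hash: sum = 88+54+54+105+108+73+119 = 601 → 02 59.
Outer input = (K'⊕opad) ∥ inner = 32 5c 5c ∥ 02 59.
Outer hash (tag): sum = 50+92+92+2+89 = 325 → 01 45.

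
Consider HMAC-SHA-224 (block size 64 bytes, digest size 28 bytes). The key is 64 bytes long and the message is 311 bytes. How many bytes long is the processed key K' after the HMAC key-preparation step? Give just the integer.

Key is 64 ≤ 64 bytes, zero-padded: |K'| = 64.

64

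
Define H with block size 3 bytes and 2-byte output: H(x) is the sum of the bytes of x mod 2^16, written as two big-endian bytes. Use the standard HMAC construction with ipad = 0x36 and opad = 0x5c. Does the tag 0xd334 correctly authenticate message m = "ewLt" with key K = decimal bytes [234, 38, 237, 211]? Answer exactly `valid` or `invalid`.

Key decimal bytes [234, 38, 237, 211] = ea 26 ed d3 is 4 bytes > B = 3, so hash it first: H(key) = 02 d0, then zero-pad to 3 bytes: K' = 02 d0 00.
K' ⊕ ipad = 34 e6 36; K' ⊕ opad = 5e 8c 5c.
Inner hash: sum = 52+230+54+101+119+76+116 = 748 → 02 ec.
Outer hash (recomputed tag): sum = 94+140+92+2+236 = 564 → 02 34.
Recomputed tag = 0234; claimed = d334 → mismatch.

invalid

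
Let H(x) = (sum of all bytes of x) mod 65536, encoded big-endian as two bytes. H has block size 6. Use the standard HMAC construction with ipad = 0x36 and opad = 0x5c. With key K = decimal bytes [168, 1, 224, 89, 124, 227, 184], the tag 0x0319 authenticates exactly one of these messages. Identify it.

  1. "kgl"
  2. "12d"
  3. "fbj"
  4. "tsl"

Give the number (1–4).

2

Key decimal bytes [168, 1, 224, 89, 124, 227, 184] = a8 01 e0 59 7c e3 b8 is 7 bytes > B = 6, so hash it first: H(key) = 03 f9, then zero-pad to 6 bytes: K' = 03 f9 00 00 00 00.
K' ⊕ ipad = 35 cf 36 36 36 36; K' ⊕ opad = 5f a5 5c 5c 5c 5c.
m1: inner = H(35 cf 36 36 36 36 6b 67 6c) = 03 1a; tag = H(5f a5 5c 5c 5c 5c 03 1a) = 0291
m2: inner = H(35 cf 36 36 36 36 31 32 64) = 02 a3; tag = H(5f a5 5c 5c 5c 5c 02 a3) = 0319 ← matches
m3: inner = H(35 cf 36 36 36 36 66 62 6a) = 03 0e; tag = H(5f a5 5c 5c 5c 5c 03 0e) = 0285
m4: inner = H(35 cf 36 36 36 36 74 73 6c) = 03 2f; tag = H(5f a5 5c 5c 5c 5c 03 2f) = 02a6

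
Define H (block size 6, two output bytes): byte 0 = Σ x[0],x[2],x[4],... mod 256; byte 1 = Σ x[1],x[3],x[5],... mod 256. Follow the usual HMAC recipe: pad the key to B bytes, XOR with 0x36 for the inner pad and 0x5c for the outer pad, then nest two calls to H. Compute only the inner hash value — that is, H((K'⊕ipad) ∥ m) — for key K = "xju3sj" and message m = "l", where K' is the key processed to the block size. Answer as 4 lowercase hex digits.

Key "xju3sj" = 78 6a 75 33 73 6a is exactly B = 6 bytes: K' = 78 6a 75 33 73 6a.
K' ⊕ ipad = 4e 5c 43 05 45 5c.
Inner input = 4e 5c 43 05 45 5c ∥ 6c.
Inner hash: even-index sum = 322 mod 256 = 66; odd-index sum = 189 mod 256 = 189 → 42 bd.

42bd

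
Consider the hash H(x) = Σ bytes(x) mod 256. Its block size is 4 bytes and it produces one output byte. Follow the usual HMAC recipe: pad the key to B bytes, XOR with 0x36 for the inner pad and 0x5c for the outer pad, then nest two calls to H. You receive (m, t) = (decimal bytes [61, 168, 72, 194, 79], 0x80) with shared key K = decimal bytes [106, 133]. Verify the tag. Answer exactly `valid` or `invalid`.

Key decimal bytes [106, 133] = 6a 85 is 2 bytes ≤ B = 4; zero-pad to 4 bytes: K' = 6a 85 00 00.
K' ⊕ ipad = 5c b3 36 36; K' ⊕ opad = 36 d9 5c 5c.
Inner hash: sum = 92+179+54+54+61+168+72+194+79 = 953; mod 256 = 185 → b9.
Outer hash (recomputed tag): sum = 54+217+92+92+185 = 640; mod 256 = 128 → 80.
Recomputed tag = 80; claimed = 80 → match.

valid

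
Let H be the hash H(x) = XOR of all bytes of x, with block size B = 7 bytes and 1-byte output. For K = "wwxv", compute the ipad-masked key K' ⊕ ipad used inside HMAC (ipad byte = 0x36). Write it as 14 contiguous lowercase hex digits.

Key "wwxv" = 77 77 78 76 is 4 bytes ≤ B = 7; zero-pad to 7 bytes: K' = 77 77 78 76 00 00 00.
XOR each byte with 0x36: 77⊕36=41, 77⊕36=41, 78⊕36=4e, 76⊕36=40, 00⊕36=36, 00⊕36=36, 00⊕36=36.

41414e40363636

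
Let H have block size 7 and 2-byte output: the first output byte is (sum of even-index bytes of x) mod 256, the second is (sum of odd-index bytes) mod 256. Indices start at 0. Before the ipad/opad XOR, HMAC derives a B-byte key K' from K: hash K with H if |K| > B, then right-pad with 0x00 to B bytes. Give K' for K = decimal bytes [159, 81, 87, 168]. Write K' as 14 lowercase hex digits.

Key decimal bytes [159, 81, 87, 168] = 9f 51 57 a8 is 4 bytes ≤ B = 7; zero-pad to 7 bytes: K' = 9f 51 57 a8 00 00 00.

9f5157a8000000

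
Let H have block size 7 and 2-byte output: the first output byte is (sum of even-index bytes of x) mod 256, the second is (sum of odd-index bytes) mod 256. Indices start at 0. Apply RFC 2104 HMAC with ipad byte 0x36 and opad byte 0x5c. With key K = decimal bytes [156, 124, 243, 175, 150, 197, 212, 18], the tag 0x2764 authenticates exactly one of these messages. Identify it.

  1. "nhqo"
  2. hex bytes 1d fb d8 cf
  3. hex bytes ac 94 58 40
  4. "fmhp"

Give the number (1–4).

Key decimal bytes [156, 124, 243, 175, 150, 197, 212, 18] = 9c 7c f3 af 96 c5 d4 12 is 8 bytes > B = 7, so hash it first: H(key) = f9 02, then zero-pad to 7 bytes: K' = f9 02 00 00 00 00 00.
K' ⊕ ipad = cf 34 36 36 36 36 36; K' ⊕ opad = a5 5e 5c 5c 5c 5c 5c.
m1: inner = H(cf 34 36 36 36 36 36 6e 68 71 6f) = 48 7f; tag = H(a5 5e 5c 5c 5c 5c 5c 48 7f) = 385e
m2: inner = H(cf 34 36 36 36 36 36 1d fb d8 cf) = 3b 95; tag = H(a5 5e 5c 5c 5c 5c 5c 3b 95) = 4e51
m3: inner = H(cf 34 36 36 36 36 36 ac 94 58 40) = 45 a4; tag = H(a5 5e 5c 5c 5c 5c 5c 45 a4) = 5d5b
m4: inner = H(cf 34 36 36 36 36 36 66 6d 68 70) = 4e 6e; tag = H(a5 5e 5c 5c 5c 5c 5c 4e 6e) = 2764 ← matches

4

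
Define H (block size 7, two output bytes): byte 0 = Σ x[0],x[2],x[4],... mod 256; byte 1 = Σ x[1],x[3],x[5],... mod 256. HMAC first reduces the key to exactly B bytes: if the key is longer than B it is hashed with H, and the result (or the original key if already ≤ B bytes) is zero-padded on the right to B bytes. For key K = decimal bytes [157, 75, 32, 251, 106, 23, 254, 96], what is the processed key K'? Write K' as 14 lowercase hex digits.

25bd0000000000

|K| = 8 > B = 7, so first hash the key.
H(K): even-index sum = 549 mod 256 = 37; odd-index sum = 445 mod 256 = 189 → 25 bd.
Zero-pad H(K) = 25 bd to 7 bytes: K' = 25 bd 00 00 00 00 00.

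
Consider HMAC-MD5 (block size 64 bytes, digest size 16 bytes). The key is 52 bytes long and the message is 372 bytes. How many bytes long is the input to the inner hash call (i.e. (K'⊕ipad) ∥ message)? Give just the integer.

Key is 52 ≤ 64 bytes, zero-padded: |K'| = 64.
Inner input = (K'⊕ipad) ∥ m → 64 + 372 = 436 bytes.

436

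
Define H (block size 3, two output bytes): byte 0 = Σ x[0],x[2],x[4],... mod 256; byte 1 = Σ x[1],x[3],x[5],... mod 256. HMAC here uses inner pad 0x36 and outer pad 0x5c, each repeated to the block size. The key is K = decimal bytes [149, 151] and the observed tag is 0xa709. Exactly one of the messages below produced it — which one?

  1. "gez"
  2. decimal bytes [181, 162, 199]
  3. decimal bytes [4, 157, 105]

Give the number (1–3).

1

Key decimal bytes [149, 151] = 95 97 is 2 bytes ≤ B = 3; zero-pad to 3 bytes: K' = 95 97 00.
K' ⊕ ipad = a3 a1 36; K' ⊕ opad = c9 cb 5c.
m1: inner = H(a3 a1 36 67 65 7a) = 3e 82; tag = H(c9 cb 5c 3e 82) = a709 ← matches
m2: inner = H(a3 a1 36 b5 a2 c7) = 7b 1d; tag = H(c9 cb 5c 7b 1d) = 4246
m3: inner = H(a3 a1 36 04 9d 69) = 76 0e; tag = H(c9 cb 5c 76 0e) = 3341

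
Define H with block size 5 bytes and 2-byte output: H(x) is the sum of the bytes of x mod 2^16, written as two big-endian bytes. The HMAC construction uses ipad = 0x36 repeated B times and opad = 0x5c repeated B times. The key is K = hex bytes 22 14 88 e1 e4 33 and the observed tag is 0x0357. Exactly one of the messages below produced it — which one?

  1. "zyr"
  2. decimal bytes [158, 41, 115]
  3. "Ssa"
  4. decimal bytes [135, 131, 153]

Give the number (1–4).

Key hex bytes 22 14 88 e1 e4 33 is 6 bytes > B = 5, so hash it first: H(key) = 02 b6, then zero-pad to 5 bytes: K' = 02 b6 00 00 00.
K' ⊕ ipad = 34 80 36 36 36; K' ⊕ opad = 5e ea 5c 5c 5c.
m1: inner = H(34 80 36 36 36 7a 79 72) = 02 bb; tag = H(5e ea 5c 5c 5c 02 bb) = 0319
m2: inner = H(34 80 36 36 36 9e 29 73) = 02 90; tag = H(5e ea 5c 5c 5c 02 90) = 02ee
m3: inner = H(34 80 36 36 36 53 73 61) = 02 7d; tag = H(5e ea 5c 5c 5c 02 7d) = 02db
m4: inner = H(34 80 36 36 36 87 83 99) = 02 f9; tag = H(5e ea 5c 5c 5c 02 f9) = 0357 ← matches

4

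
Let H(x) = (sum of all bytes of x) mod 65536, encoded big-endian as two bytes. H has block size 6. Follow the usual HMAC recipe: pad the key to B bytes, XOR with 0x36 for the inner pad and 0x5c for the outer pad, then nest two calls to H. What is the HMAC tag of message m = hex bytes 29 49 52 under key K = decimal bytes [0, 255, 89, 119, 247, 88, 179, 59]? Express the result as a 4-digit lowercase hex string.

Key decimal bytes [0, 255, 89, 119, 247, 88, 179, 59] = 00 ff 59 77 f7 58 b3 3b is 8 bytes > B = 6, so hash it first: H(key) = 04 0c, then zero-pad to 6 bytes: K' = 04 0c 00 00 00 00.
K' ⊕ ipad = 32 3a 36 36 36 36.  K' ⊕ opad = 58 50 5c 5c 5c 5c.
Inner input = (K'⊕ipad) ∥ m = 32 3a 36 36 36 36 ∥ 29 49 52.
Inner hash: sum = 50+58+54+54+54+54+41+73+82 = 520 → 02 08.
Outer input = (K'⊕opad) ∥ inner = 58 50 5c 5c 5c 5c ∥ 02 08.
Outer hash (tag): sum = 88+80+92+92+92+92+2+8 = 546 → 02 22.

0222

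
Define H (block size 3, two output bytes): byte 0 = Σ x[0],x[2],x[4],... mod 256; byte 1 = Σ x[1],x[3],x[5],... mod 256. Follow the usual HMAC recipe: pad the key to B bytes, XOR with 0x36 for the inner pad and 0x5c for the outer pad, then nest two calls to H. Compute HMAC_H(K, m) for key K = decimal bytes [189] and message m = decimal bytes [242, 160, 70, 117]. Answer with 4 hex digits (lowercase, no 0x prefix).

Key decimal bytes [189] = bd is 1 byte ≤ B = 3; zero-pad to 3 bytes: K' = bd 00 00.
K' ⊕ ipad = 8b 36 36.  K' ⊕ opad = e1 5c 5c.
Inner input = (K'⊕ipad) ∥ m = 8b 36 36 ∥ f2 a0 46 75.
Inner hash: even-index sum = 470 mod 256 = 214; odd-index sum = 366 mod 256 = 110 → d6 6e.
Outer input = (K'⊕opad) ∥ inner = e1 5c 5c ∥ d6 6e.
Outer hash (tag): even-index sum = 427 mod 256 = 171; odd-index sum = 306 mod 256 = 50 → ab 32.

ab32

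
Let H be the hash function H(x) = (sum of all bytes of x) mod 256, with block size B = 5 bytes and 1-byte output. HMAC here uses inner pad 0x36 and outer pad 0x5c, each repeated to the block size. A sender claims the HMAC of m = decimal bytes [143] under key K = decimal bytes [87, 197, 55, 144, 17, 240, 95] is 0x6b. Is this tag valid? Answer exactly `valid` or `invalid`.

valid

Key decimal bytes [87, 197, 55, 144, 17, 240, 95] = 57 c5 37 90 11 f0 5f is 7 bytes > B = 5, so hash it first: H(key) = 43, then zero-pad to 5 bytes: K' = 43 00 00 00 00.
K' ⊕ ipad = 75 36 36 36 36; K' ⊕ opad = 1f 5c 5c 5c 5c.
Inner hash: sum = 117+54+54+54+54+143 = 476; mod 256 = 220 → dc.
Outer hash (recomputed tag): sum = 31+92+92+92+92+220 = 619; mod 256 = 107 → 6b.
Recomputed tag = 6b; claimed = 6b → match.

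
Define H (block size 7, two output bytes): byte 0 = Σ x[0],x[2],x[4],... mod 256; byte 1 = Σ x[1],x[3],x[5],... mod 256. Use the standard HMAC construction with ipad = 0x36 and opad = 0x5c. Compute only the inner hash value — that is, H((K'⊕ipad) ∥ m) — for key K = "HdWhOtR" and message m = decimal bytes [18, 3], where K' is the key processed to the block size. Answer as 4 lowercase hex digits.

bf04

Key "HdWhOtR" = 48 64 57 68 4f 74 52 is exactly B = 7 bytes: K' = 48 64 57 68 4f 74 52.
K' ⊕ ipad = 7e 52 61 5e 79 42 64.
Inner input = 7e 52 61 5e 79 42 64 ∥ 12 03.
Inner hash: even-index sum = 447 mod 256 = 191; odd-index sum = 260 mod 256 = 4 → bf 04.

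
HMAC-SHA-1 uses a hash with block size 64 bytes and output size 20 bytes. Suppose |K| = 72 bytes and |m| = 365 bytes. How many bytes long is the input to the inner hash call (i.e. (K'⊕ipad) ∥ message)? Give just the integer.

Key is 72 > 64 bytes, so it is hashed to 20 bytes then zero-padded to 64: |K'| = 64.
Inner input = (K'⊕ipad) ∥ m → 64 + 365 = 429 bytes.

429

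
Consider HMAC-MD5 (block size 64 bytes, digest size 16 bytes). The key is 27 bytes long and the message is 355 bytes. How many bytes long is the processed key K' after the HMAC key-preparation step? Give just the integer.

Key is 27 ≤ 64 bytes, zero-padded: |K'| = 64.

64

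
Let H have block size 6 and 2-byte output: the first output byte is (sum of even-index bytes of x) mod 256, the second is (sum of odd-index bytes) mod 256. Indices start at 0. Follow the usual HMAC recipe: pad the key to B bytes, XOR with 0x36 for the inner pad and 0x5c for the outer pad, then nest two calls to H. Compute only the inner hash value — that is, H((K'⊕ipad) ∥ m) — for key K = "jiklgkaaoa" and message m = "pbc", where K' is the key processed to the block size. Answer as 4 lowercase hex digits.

7902

Key "jiklgkaaoa" = 6a 69 6b 6c 67 6b 61 61 6f 61 is 10 bytes > B = 6, so hash it first: H(key) = 0c 02, then zero-pad to 6 bytes: K' = 0c 02 00 00 00 00.
K' ⊕ ipad = 3a 34 36 36 36 36.
Inner input = 3a 34 36 36 36 36 ∥ 70 62 63.
Inner hash: even-index sum = 377 mod 256 = 121; odd-index sum = 258 mod 256 = 2 → 79 02.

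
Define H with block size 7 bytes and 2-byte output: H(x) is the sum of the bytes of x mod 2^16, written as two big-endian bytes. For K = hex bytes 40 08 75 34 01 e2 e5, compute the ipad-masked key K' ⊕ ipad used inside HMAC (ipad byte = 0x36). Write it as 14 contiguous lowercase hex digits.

763e430237d4d3

Key hex bytes 40 08 75 34 01 e2 e5 is exactly B = 7 bytes: K' = 40 08 75 34 01 e2 e5.
XOR each byte with 0x36: 40⊕36=76, 08⊕36=3e, 75⊕36=43, 34⊕36=02, 01⊕36=37, e2⊕36=d4, e5⊕36=d3.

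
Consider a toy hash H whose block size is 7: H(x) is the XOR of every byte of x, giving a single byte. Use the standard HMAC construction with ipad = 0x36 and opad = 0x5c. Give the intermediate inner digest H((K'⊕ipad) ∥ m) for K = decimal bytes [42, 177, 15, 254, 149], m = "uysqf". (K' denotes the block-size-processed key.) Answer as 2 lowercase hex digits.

a1

Key decimal bytes [42, 177, 15, 254, 149] = 2a b1 0f fe 95 is 5 bytes ≤ B = 7; zero-pad to 7 bytes: K' = 2a b1 0f fe 95 00 00.
K' ⊕ ipad = 1c 87 39 c8 a3 36 36.
Inner input = 1c 87 39 c8 a3 36 36 ∥ 75 79 73 71 66.
Inner hash: XOR 1c⊕87⊕39⊕c8⊕a3⊕36⊕36⊕75⊕79⊕73⊕71⊕66 = a1.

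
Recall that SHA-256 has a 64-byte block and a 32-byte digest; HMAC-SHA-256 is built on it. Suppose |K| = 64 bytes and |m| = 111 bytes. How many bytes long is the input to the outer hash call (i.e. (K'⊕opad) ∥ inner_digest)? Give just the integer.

96

Key is 64 ≤ 64 bytes, zero-padded: |K'| = 64.
Outer input = (K'⊕opad) ∥ H(inner) → 64 + 32 = 96 bytes.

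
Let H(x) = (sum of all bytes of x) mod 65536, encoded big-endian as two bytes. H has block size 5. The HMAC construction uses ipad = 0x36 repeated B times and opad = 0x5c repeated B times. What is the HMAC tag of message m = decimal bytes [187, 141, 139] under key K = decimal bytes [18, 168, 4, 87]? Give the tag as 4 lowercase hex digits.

0262

Key decimal bytes [18, 168, 4, 87] = 12 a8 04 57 is 4 bytes ≤ B = 5; zero-pad to 5 bytes: K' = 12 a8 04 57 00.
K' ⊕ ipad = 24 9e 32 61 36.  K' ⊕ opad = 4e f4 58 0b 5c.
Inner input = (K'⊕ipad) ∥ m = 24 9e 32 61 36 ∥ bb 8d 8b.
Inner hash: sum = 36+158+50+97+54+187+141+139 = 862 → 03 5e.
Outer input = (K'⊕opad) ∥ inner = 4e f4 58 0b 5c ∥ 03 5e.
Outer hash (tag): sum = 78+244+88+11+92+3+94 = 610 → 02 62.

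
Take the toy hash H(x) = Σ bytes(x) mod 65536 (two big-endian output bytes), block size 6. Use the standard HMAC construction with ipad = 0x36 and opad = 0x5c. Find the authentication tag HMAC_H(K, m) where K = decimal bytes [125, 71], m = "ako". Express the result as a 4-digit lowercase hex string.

027d

Key decimal bytes [125, 71] = 7d 47 is 2 bytes ≤ B = 6; zero-pad to 6 bytes: K' = 7d 47 00 00 00 00.
K' ⊕ ipad = 4b 71 36 36 36 36.  K' ⊕ opad = 21 1b 5c 5c 5c 5c.
Inner input = (K'⊕ipad) ∥ m = 4b 71 36 36 36 36 ∥ 61 6b 6f.
Inner hash: sum = 75+113+54+54+54+54+97+107+111 = 719 → 02 cf.
Outer input = (K'⊕opad) ∥ inner = 21 1b 5c 5c 5c 5c ∥ 02 cf.
Outer hash (tag): sum = 33+27+92+92+92+92+2+207 = 637 → 02 7d.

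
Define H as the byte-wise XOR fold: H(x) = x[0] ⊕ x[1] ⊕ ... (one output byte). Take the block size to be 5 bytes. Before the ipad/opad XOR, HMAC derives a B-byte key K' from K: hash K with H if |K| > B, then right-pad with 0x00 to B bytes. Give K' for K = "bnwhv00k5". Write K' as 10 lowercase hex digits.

3b00000000

|K| = 9 > B = 5, so first hash the key.
H(K): XOR 62⊕6e⊕77⊕68⊕76⊕30⊕30⊕6b⊕35 = 3b.
Zero-pad H(K) = 3b to 5 bytes: K' = 3b 00 00 00 00.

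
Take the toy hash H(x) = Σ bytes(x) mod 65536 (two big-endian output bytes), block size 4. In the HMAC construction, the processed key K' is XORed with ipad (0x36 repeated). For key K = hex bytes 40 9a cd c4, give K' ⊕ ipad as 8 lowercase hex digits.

Key hex bytes 40 9a cd c4 is exactly B = 4 bytes: K' = 40 9a cd c4.
XOR each byte with 0x36: 40⊕36=76, 9a⊕36=ac, cd⊕36=fb, c4⊕36=f2.

76acfbf2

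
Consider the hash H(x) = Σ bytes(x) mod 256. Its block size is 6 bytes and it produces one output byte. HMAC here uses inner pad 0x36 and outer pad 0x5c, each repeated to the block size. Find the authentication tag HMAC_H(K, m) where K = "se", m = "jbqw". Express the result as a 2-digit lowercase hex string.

fc

Key "se" = 73 65 is 2 bytes ≤ B = 6; zero-pad to 6 bytes: K' = 73 65 00 00 00 00.
K' ⊕ ipad = 45 53 36 36 36 36.  K' ⊕ opad = 2f 39 5c 5c 5c 5c.
Inner input = (K'⊕ipad) ∥ m = 45 53 36 36 36 36 ∥ 6a 62 71 77.
Inner hash: sum = 69+83+54+54+54+54+106+98+113+119 = 804; mod 256 = 36 → 24.
Outer input = (K'⊕opad) ∥ inner = 2f 39 5c 5c 5c 5c ∥ 24.
Outer hash (tag): sum = 47+57+92+92+92+92+36 = 508; mod 256 = 252 → fc.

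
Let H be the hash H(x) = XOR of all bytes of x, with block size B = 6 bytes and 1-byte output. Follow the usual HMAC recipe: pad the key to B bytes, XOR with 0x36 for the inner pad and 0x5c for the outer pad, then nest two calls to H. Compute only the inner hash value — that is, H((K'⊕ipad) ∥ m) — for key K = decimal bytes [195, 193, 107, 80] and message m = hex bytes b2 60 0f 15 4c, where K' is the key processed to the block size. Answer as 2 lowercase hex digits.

Key decimal bytes [195, 193, 107, 80] = c3 c1 6b 50 is 4 bytes ≤ B = 6; zero-pad to 6 bytes: K' = c3 c1 6b 50 00 00.
K' ⊕ ipad = f5 f7 5d 66 36 36.
Inner input = f5 f7 5d 66 36 36 ∥ b2 60 0f 15 4c.
Inner hash: XOR f5⊕f7⊕5d⊕66⊕36⊕36⊕b2⊕60⊕0f⊕15⊕4c = bd.

bd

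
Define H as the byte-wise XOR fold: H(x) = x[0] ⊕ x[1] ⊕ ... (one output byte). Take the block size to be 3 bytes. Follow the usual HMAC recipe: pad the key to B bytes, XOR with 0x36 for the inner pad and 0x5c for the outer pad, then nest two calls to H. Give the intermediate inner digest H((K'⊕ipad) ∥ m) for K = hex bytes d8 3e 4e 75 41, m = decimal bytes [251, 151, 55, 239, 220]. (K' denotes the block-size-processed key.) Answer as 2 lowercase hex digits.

Key hex bytes d8 3e 4e 75 41 is 5 bytes > B = 3, so hash it first: H(key) = 9c, then zero-pad to 3 bytes: K' = 9c 00 00.
K' ⊕ ipad = aa 36 36.
Inner input = aa 36 36 ∥ fb 97 37 ef dc.
Inner hash: XOR aa⊕36⊕36⊕fb⊕97⊕37⊕ef⊕dc = c2.

c2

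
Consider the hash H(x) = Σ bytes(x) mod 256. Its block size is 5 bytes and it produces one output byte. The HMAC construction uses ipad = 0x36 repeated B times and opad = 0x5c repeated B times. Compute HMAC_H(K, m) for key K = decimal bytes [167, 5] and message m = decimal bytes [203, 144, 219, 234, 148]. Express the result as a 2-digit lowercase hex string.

Key decimal bytes [167, 5] = a7 05 is 2 bytes ≤ B = 5; zero-pad to 5 bytes: K' = a7 05 00 00 00.
K' ⊕ ipad = 91 33 36 36 36.  K' ⊕ opad = fb 59 5c 5c 5c.
Inner input = (K'⊕ipad) ∥ m = 91 33 36 36 36 ∥ cb 90 db ea 94.
Inner hash: sum = 145+51+54+54+54+203+144+219+234+148 = 1306; mod 256 = 26 → 1a.
Outer input = (K'⊕opad) ∥ inner = fb 59 5c 5c 5c ∥ 1a.
Outer hash (tag): sum = 251+89+92+92+92+26 = 642; mod 256 = 130 → 82.

82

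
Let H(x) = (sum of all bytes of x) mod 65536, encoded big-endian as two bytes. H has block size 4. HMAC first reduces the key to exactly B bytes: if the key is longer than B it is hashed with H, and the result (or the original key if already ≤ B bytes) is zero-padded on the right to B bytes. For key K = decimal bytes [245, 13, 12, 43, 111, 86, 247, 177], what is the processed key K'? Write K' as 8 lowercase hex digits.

|K| = 8 > B = 4, so first hash the key.
H(K): sum = 245+13+12+43+111+86+247+177 = 934 → 03 a6.
Zero-pad H(K) = 03 a6 to 4 bytes: K' = 03 a6 00 00.

03a60000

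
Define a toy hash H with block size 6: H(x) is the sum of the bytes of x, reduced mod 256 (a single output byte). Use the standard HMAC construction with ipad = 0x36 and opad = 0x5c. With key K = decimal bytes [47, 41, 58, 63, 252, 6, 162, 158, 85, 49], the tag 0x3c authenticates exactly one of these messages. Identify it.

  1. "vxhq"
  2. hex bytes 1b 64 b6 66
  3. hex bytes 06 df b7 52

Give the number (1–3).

Key decimal bytes [47, 41, 58, 63, 252, 6, 162, 158, 85, 49] = 2f 29 3a 3f fc 06 a2 9e 55 31 is 10 bytes > B = 6, so hash it first: H(key) = 99, then zero-pad to 6 bytes: K' = 99 00 00 00 00 00.
K' ⊕ ipad = af 36 36 36 36 36; K' ⊕ opad = c5 5c 5c 5c 5c 5c.
m1: inner = H(af 36 36 36 36 36 76 78 68 71) = 84; tag = H(c5 5c 5c 5c 5c 5c 84) = 15
m2: inner = H(af 36 36 36 36 36 1b 64 b6 66) = 58; tag = H(c5 5c 5c 5c 5c 5c 58) = e9
m3: inner = H(af 36 36 36 36 36 06 df b7 52) = ab; tag = H(c5 5c 5c 5c 5c 5c ab) = 3c ← matches

3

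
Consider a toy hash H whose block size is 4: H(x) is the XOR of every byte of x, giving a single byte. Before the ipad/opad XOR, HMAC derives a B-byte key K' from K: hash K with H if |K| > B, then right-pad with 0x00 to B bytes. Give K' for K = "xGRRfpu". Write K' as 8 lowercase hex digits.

5c000000

|K| = 7 > B = 4, so first hash the key.
H(K): XOR 78⊕47⊕52⊕52⊕66⊕70⊕75 = 5c.
Zero-pad H(K) = 5c to 4 bytes: K' = 5c 00 00 00.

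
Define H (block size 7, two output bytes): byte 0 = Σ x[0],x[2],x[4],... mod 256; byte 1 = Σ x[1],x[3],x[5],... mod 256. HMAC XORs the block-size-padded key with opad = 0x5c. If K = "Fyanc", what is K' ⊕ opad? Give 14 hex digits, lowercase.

1a253d323f5c5c

Key "Fyanc" = 46 79 61 6e 63 is 5 bytes ≤ B = 7; zero-pad to 7 bytes: K' = 46 79 61 6e 63 00 00.
XOR each byte with 0x5c: 46⊕5c=1a, 79⊕5c=25, 61⊕5c=3d, 6e⊕5c=32, 63⊕5c=3f, 00⊕5c=5c, 00⊕5c=5c.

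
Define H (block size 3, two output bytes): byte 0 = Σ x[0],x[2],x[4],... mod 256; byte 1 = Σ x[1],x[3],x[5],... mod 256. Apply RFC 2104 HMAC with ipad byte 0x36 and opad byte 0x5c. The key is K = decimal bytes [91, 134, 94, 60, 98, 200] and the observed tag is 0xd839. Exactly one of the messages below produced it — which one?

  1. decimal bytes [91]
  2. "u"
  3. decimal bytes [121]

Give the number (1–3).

Key decimal bytes [91, 134, 94, 60, 98, 200] = 5b 86 5e 3c 62 c8 is 6 bytes > B = 3, so hash it first: H(key) = 1b 8a, then zero-pad to 3 bytes: K' = 1b 8a 00.
K' ⊕ ipad = 2d bc 36; K' ⊕ opad = 47 d6 5c.
m1: inner = H(2d bc 36 5b) = 63 17; tag = H(47 d6 5c 63 17) = ba39
m2: inner = H(2d bc 36 75) = 63 31; tag = H(47 d6 5c 63 31) = d439
m3: inner = H(2d bc 36 79) = 63 35; tag = H(47 d6 5c 63 35) = d839 ← matches

3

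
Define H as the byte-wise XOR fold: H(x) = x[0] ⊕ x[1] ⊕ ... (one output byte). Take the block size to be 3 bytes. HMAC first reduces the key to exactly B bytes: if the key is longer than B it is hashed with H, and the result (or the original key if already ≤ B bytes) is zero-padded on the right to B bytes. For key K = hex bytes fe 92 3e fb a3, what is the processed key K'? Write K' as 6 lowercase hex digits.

|K| = 5 > B = 3, so first hash the key.
H(K): XOR fe⊕92⊕3e⊕fb⊕a3 = 0a.
Zero-pad H(K) = 0a to 3 bytes: K' = 0a 00 00.

0a0000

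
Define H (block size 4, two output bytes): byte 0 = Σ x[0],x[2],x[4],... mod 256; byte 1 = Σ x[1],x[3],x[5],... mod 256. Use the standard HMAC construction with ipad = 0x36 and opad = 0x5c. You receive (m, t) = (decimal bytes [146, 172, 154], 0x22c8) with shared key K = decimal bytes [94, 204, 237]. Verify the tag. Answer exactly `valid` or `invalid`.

Key decimal bytes [94, 204, 237] = 5e cc ed is 3 bytes ≤ B = 4; zero-pad to 4 bytes: K' = 5e cc ed 00.
K' ⊕ ipad = 68 fa db 36; K' ⊕ opad = 02 90 b1 5c.
Inner hash: even-index sum = 623 mod 256 = 111; odd-index sum = 476 mod 256 = 220 → 6f dc.
Outer hash (recomputed tag): even-index sum = 290 mod 256 = 34; odd-index sum = 456 mod 256 = 200 → 22 c8.
Recomputed tag = 22c8; claimed = 22c8 → match.

valid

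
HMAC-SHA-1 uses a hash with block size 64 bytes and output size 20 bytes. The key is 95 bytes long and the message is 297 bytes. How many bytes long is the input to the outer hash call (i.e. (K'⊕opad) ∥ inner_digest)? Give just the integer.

84

Key is 95 > 64 bytes, so it is hashed to 20 bytes then zero-padded to 64: |K'| = 64.
Outer input = (K'⊕opad) ∥ H(inner) → 64 + 20 = 84 bytes.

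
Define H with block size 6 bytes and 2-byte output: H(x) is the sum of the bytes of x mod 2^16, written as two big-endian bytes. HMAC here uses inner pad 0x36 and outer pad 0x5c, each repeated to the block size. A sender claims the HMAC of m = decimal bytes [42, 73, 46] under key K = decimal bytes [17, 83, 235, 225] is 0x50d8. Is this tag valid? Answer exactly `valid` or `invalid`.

Key decimal bytes [17, 83, 235, 225] = 11 53 eb e1 is 4 bytes ≤ B = 6; zero-pad to 6 bytes: K' = 11 53 eb e1 00 00.
K' ⊕ ipad = 27 65 dd d7 36 36; K' ⊕ opad = 4d 0f b7 bd 5c 5c.
Inner hash: sum = 39+101+221+215+54+54+42+73+46 = 845 → 03 4d.
Outer hash (recomputed tag): sum = 77+15+183+189+92+92+3+77 = 728 → 02 d8.
Recomputed tag = 02d8; claimed = 50d8 → mismatch.

invalid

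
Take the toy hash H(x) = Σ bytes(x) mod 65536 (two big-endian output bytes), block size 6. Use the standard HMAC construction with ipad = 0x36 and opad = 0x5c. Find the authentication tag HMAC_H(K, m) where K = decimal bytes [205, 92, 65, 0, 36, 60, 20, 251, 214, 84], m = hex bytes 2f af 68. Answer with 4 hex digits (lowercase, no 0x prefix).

Key decimal bytes [205, 92, 65, 0, 36, 60, 20, 251, 214, 84] = cd 5c 41 00 24 3c 14 fb d6 54 is 10 bytes > B = 6, so hash it first: H(key) = 04 03, then zero-pad to 6 bytes: K' = 04 03 00 00 00 00.
K' ⊕ ipad = 32 35 36 36 36 36.  K' ⊕ opad = 58 5f 5c 5c 5c 5c.
Inner input = (K'⊕ipad) ∥ m = 32 35 36 36 36 36 ∥ 2f af 68.
Inner hash: sum = 50+53+54+54+54+54+47+175+104 = 645 → 02 85.
Outer input = (K'⊕opad) ∥ inner = 58 5f 5c 5c 5c 5c ∥ 02 85.
Outer hash (tag): sum = 88+95+92+92+92+92+2+133 = 686 → 02 ae.

02ae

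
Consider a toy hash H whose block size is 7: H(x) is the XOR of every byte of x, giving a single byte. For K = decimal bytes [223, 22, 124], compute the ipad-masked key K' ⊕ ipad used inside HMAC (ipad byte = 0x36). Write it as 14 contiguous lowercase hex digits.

Key decimal bytes [223, 22, 124] = df 16 7c is 3 bytes ≤ B = 7; zero-pad to 7 bytes: K' = df 16 7c 00 00 00 00.
XOR each byte with 0x36: df⊕36=e9, 16⊕36=20, 7c⊕36=4a, 00⊕36=36, 00⊕36=36, 00⊕36=36, 00⊕36=36.

e9204a36363636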